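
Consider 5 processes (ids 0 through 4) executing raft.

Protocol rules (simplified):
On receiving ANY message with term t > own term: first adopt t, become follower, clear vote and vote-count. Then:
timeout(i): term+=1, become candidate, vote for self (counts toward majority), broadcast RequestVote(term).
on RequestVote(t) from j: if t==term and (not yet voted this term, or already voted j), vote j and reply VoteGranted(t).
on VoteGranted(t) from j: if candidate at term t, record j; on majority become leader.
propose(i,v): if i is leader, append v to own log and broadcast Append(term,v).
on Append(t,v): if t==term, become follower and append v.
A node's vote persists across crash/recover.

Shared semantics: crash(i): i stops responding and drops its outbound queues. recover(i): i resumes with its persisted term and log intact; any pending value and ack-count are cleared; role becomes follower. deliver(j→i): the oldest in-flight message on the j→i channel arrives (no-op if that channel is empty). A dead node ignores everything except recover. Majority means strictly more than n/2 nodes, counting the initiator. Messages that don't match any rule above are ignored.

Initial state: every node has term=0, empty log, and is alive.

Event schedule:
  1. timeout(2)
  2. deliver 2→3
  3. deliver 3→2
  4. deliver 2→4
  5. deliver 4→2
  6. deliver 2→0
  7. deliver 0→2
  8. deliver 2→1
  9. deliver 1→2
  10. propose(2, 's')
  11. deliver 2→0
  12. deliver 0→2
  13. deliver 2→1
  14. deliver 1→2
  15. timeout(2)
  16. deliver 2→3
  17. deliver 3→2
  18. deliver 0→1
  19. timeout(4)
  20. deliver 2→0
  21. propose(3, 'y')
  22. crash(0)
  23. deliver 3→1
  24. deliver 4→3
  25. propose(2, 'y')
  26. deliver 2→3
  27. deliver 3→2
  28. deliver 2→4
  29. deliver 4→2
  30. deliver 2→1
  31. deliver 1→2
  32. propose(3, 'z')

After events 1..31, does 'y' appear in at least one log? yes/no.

no

after 1 — timeout(2): n2:cand/t1/[-]
after 2 — deliver 2→3: n3:foll/t1/[-]
after 3 — deliver 3→2: ·
after 4 — deliver 2→4: n4:foll/t1/[-]
after 5 — deliver 4→2: n2:lead/t1/[-]
after 6 — deliver 2→0: n0:foll/t1/[-]
after 7 — deliver 0→2: ·
after 8 — deliver 2→1: n1:foll/t1/[-]
after 9 — deliver 1→2: ·
after 10 — propose(2,'s'): n2:lead/t1/[s]
after 11 — deliver 2→0: n0:foll/t1/[s]
after 12 — deliver 0→2: ·
after 13 — deliver 2→1: n1:foll/t1/[s]
after 14 — deliver 1→2: ·
after 15 — timeout(2): n2:cand/t2/[s]
after 16 — deliver 2→3: n3:foll/t1/[s]
after 17 — deliver 3→2: ·
after 18 — deliver 0→1: ·
after 19 — timeout(4): n4:cand/t2/[-]
after 20 — deliver 2→0: n0:foll/t2/[s]
after 21 — propose(3,'y'): ·
after 22 — crash(0): n0:✗foll/t2/[s]
after 23 — deliver 3→1: ·
after 24 — deliver 4→3: n3:foll/t2/[s]
after 25 — propose(2,'y'): ·
after 26 — deliver 2→3: ·
after 27 — deliver 3→2: ·
after 28 — deliver 2→4: ·
after 29 — deliver 4→2: ·
after 30 — deliver 2→1: n1:foll/t2/[s]
after 31 — deliver 1→2: ·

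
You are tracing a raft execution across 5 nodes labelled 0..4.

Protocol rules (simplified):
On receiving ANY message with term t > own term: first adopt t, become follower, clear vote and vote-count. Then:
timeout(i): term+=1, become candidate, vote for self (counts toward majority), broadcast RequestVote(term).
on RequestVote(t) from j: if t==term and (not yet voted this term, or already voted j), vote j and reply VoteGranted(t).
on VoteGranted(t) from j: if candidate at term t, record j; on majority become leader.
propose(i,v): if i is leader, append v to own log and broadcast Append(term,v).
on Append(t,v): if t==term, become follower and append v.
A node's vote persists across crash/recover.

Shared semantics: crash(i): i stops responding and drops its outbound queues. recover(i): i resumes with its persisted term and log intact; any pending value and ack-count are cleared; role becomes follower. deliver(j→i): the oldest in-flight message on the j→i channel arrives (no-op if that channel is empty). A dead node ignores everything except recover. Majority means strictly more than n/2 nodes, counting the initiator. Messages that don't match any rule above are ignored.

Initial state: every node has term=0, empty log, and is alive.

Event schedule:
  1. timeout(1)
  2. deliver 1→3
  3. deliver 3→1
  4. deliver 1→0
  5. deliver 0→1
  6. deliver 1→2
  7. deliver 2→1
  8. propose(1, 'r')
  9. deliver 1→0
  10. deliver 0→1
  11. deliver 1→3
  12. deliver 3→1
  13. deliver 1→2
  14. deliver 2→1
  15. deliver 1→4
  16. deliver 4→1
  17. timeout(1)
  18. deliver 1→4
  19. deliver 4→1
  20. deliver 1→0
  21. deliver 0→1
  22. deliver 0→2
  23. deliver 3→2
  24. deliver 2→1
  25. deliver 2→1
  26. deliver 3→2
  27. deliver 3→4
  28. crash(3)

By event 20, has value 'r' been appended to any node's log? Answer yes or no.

yes

step 1 timeout(1): 1={cand,t=1,log=-}
step 2 deliver 1→3: 3={foll,t=1,log=-}
step 3 deliver 3→1: —
step 4 deliver 1→0: 0={foll,t=1,log=-}
step 5 deliver 0→1: 1={lead,t=1,log=-}
step 6 deliver 1→2: 2={foll,t=1,log=-}
step 7 deliver 2→1: —
step 8 propose(1,'r'): 1={lead,t=1,log=r}
step 9 deliver 1→0: 0={foll,t=1,log=r}
step 10 deliver 0→1: —
step 11 deliver 1→3: 3={foll,t=1,log=r}
step 12 deliver 3→1: —
step 13 deliver 1→2: 2={foll,t=1,log=r}
step 14 deliver 2→1: —
step 15 deliver 1→4: 4={foll,t=1,log=-}
step 16 deliver 4→1: —
step 17 timeout(1): 1={cand,t=2,log=r}
step 18 deliver 1→4: 4={foll,t=1,log=r}
step 19 deliver 4→1: —
step 20 deliver 1→0: 0={foll,t=2,log=r}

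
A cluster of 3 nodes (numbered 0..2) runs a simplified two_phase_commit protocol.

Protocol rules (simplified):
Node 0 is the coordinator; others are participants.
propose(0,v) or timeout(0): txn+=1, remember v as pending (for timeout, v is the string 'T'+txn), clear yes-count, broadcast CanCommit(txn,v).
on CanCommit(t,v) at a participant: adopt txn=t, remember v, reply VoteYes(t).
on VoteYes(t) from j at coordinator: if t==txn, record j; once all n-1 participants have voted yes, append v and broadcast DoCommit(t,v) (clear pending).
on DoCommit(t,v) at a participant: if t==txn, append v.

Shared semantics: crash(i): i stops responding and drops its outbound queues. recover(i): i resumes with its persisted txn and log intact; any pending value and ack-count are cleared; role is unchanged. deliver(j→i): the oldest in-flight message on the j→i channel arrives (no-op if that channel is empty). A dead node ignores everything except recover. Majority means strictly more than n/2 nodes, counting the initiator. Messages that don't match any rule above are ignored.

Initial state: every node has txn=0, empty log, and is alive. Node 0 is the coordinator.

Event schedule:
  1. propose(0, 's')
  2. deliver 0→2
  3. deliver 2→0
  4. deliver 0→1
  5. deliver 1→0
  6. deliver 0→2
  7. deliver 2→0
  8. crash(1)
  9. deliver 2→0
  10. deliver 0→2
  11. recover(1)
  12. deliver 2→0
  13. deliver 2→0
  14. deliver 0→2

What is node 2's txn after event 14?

1

step 1 propose(0,'s'): 0={coor,t=1,log=-}
step 2 deliver 0→2: 2={part,t=1,log=-}
step 3 deliver 2→0: —
step 4 deliver 0→1: 1={part,t=1,log=-}
step 5 deliver 1→0: 0={coor,t=1,log=s}
step 6 deliver 0→2: 2={part,t=1,log=s}
step 7 deliver 2→0: —
step 8 crash(1): 1={✗part,t=1,log=-}
step 9 deliver 2→0: —
step 10 deliver 0→2: —
step 11 recover(1): 1={part,t=1,log=-}
step 12 deliver 2→0: —
step 13 deliver 2→0: —
step 14 deliver 0→2: —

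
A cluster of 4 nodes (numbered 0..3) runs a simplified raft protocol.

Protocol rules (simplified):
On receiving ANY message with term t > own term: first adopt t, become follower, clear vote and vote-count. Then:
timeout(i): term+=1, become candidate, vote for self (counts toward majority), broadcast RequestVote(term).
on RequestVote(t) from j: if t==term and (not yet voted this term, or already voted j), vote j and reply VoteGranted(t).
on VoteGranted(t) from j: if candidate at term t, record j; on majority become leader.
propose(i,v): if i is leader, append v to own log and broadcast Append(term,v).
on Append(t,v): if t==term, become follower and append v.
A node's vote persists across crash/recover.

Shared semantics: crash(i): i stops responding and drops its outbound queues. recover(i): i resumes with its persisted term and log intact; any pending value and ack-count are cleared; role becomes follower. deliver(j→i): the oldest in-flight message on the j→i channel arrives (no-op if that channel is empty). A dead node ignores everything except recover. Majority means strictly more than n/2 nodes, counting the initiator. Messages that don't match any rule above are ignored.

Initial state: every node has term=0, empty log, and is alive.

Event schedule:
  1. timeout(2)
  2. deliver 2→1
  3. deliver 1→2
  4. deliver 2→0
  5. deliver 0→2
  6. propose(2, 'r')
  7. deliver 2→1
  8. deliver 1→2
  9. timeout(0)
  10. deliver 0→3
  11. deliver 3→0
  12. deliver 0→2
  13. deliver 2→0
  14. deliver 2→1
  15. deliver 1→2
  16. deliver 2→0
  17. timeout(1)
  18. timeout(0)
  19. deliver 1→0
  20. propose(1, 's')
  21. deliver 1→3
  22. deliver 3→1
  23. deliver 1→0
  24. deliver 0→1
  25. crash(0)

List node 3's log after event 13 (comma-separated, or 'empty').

empty

after 1 — timeout(2): n2:cand/t1/[-]
after 2 — deliver 2→1: n1:foll/t1/[-]
after 3 — deliver 1→2: ·
after 4 — deliver 2→0: n0:foll/t1/[-]
after 5 — deliver 0→2: n2:lead/t1/[-]
after 6 — propose(2,'r'): n2:lead/t1/[r]
after 7 — deliver 2→1: n1:foll/t1/[r]
after 8 — deliver 1→2: ·
after 9 — timeout(0): n0:cand/t2/[-]
after 10 — deliver 0→3: n3:foll/t2/[-]
after 11 — deliver 3→0: ·
after 12 — deliver 0→2: n2:foll/t2/[r]
after 13 — deliver 2→0: ·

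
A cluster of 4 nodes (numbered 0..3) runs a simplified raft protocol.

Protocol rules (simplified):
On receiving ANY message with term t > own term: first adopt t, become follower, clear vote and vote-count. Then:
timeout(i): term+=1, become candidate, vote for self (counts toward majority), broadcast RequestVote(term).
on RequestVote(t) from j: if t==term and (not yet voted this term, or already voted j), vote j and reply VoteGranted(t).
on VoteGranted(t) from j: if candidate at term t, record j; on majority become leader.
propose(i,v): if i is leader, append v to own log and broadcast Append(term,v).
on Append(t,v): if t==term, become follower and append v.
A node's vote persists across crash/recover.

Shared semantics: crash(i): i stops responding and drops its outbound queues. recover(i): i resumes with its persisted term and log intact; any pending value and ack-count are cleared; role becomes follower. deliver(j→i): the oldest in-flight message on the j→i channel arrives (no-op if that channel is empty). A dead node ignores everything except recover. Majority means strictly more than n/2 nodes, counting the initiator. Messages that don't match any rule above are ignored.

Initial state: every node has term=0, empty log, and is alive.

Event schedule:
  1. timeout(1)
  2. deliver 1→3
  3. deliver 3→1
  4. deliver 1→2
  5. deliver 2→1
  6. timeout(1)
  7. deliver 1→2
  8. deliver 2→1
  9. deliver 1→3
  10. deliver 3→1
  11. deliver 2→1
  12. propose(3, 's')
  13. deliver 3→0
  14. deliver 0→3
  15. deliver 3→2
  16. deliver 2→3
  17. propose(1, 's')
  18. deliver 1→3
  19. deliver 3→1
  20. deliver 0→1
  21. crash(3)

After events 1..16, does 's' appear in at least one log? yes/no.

step 1 timeout(1): 1={cand,t=1,log=-}
step 2 deliver 1→3: 3={foll,t=1,log=-}
step 3 deliver 3→1: —
step 4 deliver 1→2: 2={foll,t=1,log=-}
step 5 deliver 2→1: 1={lead,t=1,log=-}
step 6 timeout(1): 1={cand,t=2,log=-}
step 7 deliver 1→2: 2={foll,t=2,log=-}
step 8 deliver 2→1: —
step 9 deliver 1→3: 3={foll,t=2,log=-}
step 10 deliver 3→1: 1={lead,t=2,log=-}
step 11 deliver 2→1: —
step 12 propose(3,'s'): —
step 13 deliver 3→0: —
step 14 deliver 0→3: —
step 15 deliver 3→2: —
step 16 deliver 2→3: —

no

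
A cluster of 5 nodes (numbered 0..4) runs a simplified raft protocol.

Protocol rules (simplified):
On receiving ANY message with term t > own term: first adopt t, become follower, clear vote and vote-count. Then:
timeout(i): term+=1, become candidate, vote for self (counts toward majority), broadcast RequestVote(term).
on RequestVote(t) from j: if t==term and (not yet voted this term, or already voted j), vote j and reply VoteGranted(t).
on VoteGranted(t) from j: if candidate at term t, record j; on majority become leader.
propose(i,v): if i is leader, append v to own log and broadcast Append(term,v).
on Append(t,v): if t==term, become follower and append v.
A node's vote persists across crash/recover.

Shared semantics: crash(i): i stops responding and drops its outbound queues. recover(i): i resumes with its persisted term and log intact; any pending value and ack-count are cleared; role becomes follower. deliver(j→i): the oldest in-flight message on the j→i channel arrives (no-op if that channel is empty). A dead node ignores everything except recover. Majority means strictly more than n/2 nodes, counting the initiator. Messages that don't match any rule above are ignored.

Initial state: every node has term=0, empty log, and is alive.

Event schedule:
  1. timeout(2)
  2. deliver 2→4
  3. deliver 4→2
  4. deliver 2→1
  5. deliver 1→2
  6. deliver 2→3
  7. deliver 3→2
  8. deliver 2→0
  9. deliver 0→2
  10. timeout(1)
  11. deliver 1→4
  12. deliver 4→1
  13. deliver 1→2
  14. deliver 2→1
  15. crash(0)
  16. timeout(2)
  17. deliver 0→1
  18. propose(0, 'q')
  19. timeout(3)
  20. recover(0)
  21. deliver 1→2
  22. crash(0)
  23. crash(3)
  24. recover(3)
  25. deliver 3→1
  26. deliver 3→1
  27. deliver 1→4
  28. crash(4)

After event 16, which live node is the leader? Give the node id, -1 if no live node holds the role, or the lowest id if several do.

after 1 — timeout(2): n2:cand/t1/[-]
after 2 — deliver 2→4: n4:foll/t1/[-]
after 3 — deliver 4→2: ·
after 4 — deliver 2→1: n1:foll/t1/[-]
after 5 — deliver 1→2: n2:lead/t1/[-]
after 6 — deliver 2→3: n3:foll/t1/[-]
after 7 — deliver 3→2: ·
after 8 — deliver 2→0: n0:foll/t1/[-]
after 9 — deliver 0→2: ·
after 10 — timeout(1): n1:cand/t2/[-]
after 11 — deliver 1→4: n4:foll/t2/[-]
after 12 — deliver 4→1: ·
after 13 — deliver 1→2: n2:foll/t2/[-]
after 14 — deliver 2→1: n1:lead/t2/[-]
after 15 — crash(0): n0:✗foll/t1/[-]
after 16 — timeout(2): n2:cand/t3/[-]

1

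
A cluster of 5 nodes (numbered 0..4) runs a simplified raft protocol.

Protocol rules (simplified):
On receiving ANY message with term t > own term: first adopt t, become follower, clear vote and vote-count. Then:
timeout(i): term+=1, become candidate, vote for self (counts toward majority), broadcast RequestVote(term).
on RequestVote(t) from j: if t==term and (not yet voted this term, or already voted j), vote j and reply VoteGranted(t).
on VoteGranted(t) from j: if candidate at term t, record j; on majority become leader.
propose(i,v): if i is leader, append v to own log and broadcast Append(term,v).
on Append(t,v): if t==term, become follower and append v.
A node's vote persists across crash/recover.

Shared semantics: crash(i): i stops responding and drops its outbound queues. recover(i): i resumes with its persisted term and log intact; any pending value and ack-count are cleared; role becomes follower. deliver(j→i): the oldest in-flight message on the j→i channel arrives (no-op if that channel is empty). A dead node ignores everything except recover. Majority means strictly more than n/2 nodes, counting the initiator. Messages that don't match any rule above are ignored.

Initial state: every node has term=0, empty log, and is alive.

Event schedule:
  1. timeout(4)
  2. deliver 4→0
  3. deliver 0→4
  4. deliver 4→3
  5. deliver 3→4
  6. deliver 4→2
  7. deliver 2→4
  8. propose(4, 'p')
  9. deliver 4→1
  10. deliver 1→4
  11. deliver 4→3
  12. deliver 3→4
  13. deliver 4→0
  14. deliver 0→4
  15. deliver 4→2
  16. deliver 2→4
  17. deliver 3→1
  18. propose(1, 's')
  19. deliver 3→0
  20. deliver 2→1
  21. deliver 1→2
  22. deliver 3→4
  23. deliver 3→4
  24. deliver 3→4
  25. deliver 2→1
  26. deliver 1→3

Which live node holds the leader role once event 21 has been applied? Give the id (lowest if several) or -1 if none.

4

step 1 timeout(4): 4={cand,t=1,log=-}
step 2 deliver 4→0: 0={foll,t=1,log=-}
step 3 deliver 0→4: —
step 4 deliver 4→3: 3={foll,t=1,log=-}
step 5 deliver 3→4: 4={lead,t=1,log=-}
step 6 deliver 4→2: 2={foll,t=1,log=-}
step 7 deliver 2→4: —
step 8 propose(4,'p'): 4={lead,t=1,log=p}
step 9 deliver 4→1: 1={foll,t=1,log=-}
step 10 deliver 1→4: —
step 11 deliver 4→3: 3={foll,t=1,log=p}
step 12 deliver 3→4: —
step 13 deliver 4→0: 0={foll,t=1,log=p}
step 14 deliver 0→4: —
step 15 deliver 4→2: 2={foll,t=1,log=p}
step 16 deliver 2→4: —
step 17 deliver 3→1: —
step 18 propose(1,'s'): —
step 19 deliver 3→0: —
step 20 deliver 2→1: —
step 21 deliver 1→2: —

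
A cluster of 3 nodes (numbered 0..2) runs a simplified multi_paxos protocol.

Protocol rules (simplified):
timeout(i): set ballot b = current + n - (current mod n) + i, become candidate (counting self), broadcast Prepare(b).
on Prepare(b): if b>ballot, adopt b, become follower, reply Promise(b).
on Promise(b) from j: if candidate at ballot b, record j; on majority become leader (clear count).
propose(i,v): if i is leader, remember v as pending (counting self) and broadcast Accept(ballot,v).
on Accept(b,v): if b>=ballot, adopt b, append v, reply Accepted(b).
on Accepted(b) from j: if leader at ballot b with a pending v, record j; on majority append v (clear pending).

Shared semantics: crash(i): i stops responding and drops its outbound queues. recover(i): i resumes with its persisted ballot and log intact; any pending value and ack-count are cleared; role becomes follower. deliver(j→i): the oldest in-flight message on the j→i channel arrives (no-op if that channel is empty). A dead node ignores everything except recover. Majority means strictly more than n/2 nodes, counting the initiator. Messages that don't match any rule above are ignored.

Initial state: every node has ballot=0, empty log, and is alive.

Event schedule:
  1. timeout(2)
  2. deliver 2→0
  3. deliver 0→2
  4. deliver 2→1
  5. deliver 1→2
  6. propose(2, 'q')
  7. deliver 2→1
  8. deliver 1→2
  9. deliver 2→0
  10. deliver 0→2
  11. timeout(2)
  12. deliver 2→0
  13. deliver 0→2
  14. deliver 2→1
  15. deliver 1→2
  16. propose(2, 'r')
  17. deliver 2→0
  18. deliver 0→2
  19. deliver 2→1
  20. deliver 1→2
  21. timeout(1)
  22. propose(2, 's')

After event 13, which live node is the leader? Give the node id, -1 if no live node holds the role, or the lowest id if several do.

2

after 1 — timeout(2): n2:cand/b5/[-]
after 2 — deliver 2→0: n0:foll/b5/[-]
after 3 — deliver 0→2: n2:lead/b5/[-]
after 4 — deliver 2→1: n1:foll/b5/[-]
after 5 — deliver 1→2: ·
after 6 — propose(2,'q'): ·
after 7 — deliver 2→1: n1:foll/b5/[q]
after 8 — deliver 1→2: n2:lead/b5/[q]
after 9 — deliver 2→0: n0:foll/b5/[q]
after 10 — deliver 0→2: ·
after 11 — timeout(2): n2:cand/b8/[q]
after 12 — deliver 2→0: n0:foll/b8/[q]
after 13 — deliver 0→2: n2:lead/b8/[q]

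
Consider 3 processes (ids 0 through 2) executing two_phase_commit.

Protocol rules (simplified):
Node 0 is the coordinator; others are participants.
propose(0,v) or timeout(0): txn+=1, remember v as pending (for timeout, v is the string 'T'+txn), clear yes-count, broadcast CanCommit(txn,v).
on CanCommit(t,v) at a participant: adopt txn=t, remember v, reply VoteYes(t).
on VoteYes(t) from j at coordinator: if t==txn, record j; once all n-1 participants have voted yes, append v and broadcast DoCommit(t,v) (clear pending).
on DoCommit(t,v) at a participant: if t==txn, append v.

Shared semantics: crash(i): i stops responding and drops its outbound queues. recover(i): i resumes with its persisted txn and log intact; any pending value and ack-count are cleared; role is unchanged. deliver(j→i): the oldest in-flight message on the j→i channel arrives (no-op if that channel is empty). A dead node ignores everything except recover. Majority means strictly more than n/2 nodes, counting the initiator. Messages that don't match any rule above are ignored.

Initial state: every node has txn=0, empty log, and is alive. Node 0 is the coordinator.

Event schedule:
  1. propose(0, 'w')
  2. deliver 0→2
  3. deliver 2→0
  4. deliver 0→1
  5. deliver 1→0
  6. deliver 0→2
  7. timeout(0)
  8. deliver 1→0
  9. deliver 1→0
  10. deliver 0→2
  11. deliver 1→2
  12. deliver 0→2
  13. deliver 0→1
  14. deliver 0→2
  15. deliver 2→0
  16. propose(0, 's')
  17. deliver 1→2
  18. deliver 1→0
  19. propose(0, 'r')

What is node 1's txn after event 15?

[1] propose(0,'w') → N0(coor t1 [-])
[2] deliver 0→2 → N2(part t1 [-])
[3] deliver 2→0 → ∅
[4] deliver 0→1 → N1(part t1 [-])
[5] deliver 1→0 → N0(coor t1 [w])
[6] deliver 0→2 → N2(part t1 [w])
[7] timeout(0) → N0(coor t2 [w])
[8] deliver 1→0 → ∅
[9] deliver 1→0 → ∅
[10] deliver 0→2 → N2(part t2 [w])
[11] deliver 1→2 → ∅
[12] deliver 0→2 → ∅
[13] deliver 0→1 → N1(part t1 [w])
[14] deliver 0→2 → ∅
[15] deliver 2→0 → ∅

1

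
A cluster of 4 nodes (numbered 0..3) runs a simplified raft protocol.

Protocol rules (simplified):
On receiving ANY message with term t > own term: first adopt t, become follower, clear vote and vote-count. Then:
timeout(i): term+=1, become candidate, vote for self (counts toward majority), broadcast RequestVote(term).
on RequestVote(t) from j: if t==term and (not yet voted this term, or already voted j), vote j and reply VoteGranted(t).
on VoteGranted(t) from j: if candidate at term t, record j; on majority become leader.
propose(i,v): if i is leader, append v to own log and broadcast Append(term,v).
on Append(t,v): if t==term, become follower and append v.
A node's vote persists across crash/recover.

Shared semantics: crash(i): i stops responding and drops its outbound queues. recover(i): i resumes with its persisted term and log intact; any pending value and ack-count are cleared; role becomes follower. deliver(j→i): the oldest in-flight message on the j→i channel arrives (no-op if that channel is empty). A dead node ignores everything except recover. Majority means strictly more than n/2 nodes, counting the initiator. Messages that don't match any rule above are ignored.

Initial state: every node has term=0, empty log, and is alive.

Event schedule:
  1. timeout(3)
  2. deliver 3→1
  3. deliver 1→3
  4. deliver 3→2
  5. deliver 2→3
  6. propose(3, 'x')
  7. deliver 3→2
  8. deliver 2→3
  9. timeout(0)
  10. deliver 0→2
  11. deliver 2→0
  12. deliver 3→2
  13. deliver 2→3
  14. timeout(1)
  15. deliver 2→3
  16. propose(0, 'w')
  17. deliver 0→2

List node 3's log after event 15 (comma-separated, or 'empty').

x

step 1 timeout(3): 3={cand,t=1,log=-}
step 2 deliver 3→1: 1={foll,t=1,log=-}
step 3 deliver 1→3: —
step 4 deliver 3→2: 2={foll,t=1,log=-}
step 5 deliver 2→3: 3={lead,t=1,log=-}
step 6 propose(3,'x'): 3={lead,t=1,log=x}
step 7 deliver 3→2: 2={foll,t=1,log=x}
step 8 deliver 2→3: —
step 9 timeout(0): 0={cand,t=1,log=-}
step 10 deliver 0→2: —
step 11 deliver 2→0: —
step 12 deliver 3→2: —
step 13 deliver 2→3: —
step 14 timeout(1): 1={cand,t=2,log=-}
step 15 deliver 2→3: —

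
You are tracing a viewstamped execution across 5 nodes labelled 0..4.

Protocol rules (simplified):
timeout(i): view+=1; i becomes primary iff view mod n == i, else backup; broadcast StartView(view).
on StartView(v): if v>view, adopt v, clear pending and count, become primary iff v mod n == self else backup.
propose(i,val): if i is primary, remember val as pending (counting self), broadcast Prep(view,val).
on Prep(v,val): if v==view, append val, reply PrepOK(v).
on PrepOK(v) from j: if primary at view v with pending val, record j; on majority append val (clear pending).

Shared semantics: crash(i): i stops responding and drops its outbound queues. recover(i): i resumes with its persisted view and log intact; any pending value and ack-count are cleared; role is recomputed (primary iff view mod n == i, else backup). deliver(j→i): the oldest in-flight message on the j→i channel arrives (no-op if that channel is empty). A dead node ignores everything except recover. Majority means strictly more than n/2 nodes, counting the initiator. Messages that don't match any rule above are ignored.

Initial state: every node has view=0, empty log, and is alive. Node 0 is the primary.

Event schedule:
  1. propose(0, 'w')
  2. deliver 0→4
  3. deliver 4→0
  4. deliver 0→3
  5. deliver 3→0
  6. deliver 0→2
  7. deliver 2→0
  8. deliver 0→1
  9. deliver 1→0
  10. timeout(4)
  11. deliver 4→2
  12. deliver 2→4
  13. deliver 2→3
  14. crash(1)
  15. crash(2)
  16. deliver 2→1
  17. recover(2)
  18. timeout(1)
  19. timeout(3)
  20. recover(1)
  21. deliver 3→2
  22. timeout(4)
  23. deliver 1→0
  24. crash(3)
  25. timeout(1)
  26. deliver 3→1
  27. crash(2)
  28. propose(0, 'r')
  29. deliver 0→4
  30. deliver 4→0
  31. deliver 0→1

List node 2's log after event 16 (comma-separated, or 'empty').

1. propose(0,'w'):  nop
2. deliver 0→4:  <4:back v0 w>
3. deliver 4→0:  nop
4. deliver 0→3:  <3:back v0 w>
5. deliver 3→0:  <0:prim v0 w>
6. deliver 0→2:  <2:back v0 w>
7. deliver 2→0:  nop
8. deliver 0→1:  <1:back v0 w>
9. deliver 1→0:  nop
10. timeout(4):  <4:back v1 w>
11. deliver 4→2:  <2:back v1 w>
12. deliver 2→4:  nop
13. deliver 2→3:  nop
14. crash(1):  <1:✗back v0 w>
15. crash(2):  <2:✗back v1 w>
16. deliver 2→1:  nop

w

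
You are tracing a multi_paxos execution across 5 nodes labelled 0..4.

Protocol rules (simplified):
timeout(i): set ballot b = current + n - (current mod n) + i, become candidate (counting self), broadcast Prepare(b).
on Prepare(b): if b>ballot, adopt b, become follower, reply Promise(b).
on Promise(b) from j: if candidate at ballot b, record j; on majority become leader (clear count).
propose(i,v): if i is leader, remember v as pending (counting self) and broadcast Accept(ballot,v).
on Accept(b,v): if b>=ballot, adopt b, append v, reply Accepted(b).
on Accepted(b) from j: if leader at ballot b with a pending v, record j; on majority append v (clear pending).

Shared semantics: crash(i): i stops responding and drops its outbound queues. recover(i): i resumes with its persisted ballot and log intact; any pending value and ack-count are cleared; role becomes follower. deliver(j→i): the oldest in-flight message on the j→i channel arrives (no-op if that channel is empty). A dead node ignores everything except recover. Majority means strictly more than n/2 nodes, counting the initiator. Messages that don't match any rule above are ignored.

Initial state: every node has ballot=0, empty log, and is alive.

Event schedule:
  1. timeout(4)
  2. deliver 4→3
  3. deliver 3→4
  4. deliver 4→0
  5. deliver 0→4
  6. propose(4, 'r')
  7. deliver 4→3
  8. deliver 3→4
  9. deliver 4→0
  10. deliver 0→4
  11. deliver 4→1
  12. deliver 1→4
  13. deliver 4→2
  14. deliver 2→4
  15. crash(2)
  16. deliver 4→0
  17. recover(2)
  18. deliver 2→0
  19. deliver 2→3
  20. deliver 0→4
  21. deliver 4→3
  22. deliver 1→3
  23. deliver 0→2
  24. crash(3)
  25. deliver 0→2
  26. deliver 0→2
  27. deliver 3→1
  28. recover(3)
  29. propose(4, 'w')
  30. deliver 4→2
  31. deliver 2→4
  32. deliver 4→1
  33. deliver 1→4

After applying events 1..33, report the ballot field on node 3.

9

[1] timeout(4) → N4(cand b9 [-])
[2] deliver 4→3 → N3(foll b9 [-])
[3] deliver 3→4 → ∅
[4] deliver 4→0 → N0(foll b9 [-])
[5] deliver 0→4 → N4(lead b9 [-])
[6] propose(4,'r') → ∅
[7] deliver 4→3 → N3(foll b9 [r])
[8] deliver 3→4 → ∅
[9] deliver 4→0 → N0(foll b9 [r])
[10] deliver 0→4 → N4(lead b9 [r])
[11] deliver 4→1 → N1(foll b9 [-])
[12] deliver 1→4 → ∅
[13] deliver 4→2 → N2(foll b9 [-])
[14] deliver 2→4 → ∅
[15] crash(2) → N2(✗foll b9 [-])
[16] deliver 4→0 → ∅
[17] recover(2) → N2(foll b9 [-])
[18] deliver 2→0 → ∅
[19] deliver 2→3 → ∅
[20] deliver 0→4 → ∅
[21] deliver 4→3 → ∅
[22] deliver 1→3 → ∅
[23] deliver 0→2 → ∅
[24] crash(3) → N3(✗foll b9 [r])
[25] deliver 0→2 → ∅
[26] deliver 0→2 → ∅
[27] deliver 3→1 → ∅
[28] recover(3) → N3(foll b9 [r])
[29] propose(4,'w') → ∅
[30] deliver 4→2 → N2(foll b9 [r])
[31] deliver 2→4 → ∅
[32] deliver 4→1 → N1(foll b9 [r])
[33] deliver 1→4 → N4(lead b9 [r,w])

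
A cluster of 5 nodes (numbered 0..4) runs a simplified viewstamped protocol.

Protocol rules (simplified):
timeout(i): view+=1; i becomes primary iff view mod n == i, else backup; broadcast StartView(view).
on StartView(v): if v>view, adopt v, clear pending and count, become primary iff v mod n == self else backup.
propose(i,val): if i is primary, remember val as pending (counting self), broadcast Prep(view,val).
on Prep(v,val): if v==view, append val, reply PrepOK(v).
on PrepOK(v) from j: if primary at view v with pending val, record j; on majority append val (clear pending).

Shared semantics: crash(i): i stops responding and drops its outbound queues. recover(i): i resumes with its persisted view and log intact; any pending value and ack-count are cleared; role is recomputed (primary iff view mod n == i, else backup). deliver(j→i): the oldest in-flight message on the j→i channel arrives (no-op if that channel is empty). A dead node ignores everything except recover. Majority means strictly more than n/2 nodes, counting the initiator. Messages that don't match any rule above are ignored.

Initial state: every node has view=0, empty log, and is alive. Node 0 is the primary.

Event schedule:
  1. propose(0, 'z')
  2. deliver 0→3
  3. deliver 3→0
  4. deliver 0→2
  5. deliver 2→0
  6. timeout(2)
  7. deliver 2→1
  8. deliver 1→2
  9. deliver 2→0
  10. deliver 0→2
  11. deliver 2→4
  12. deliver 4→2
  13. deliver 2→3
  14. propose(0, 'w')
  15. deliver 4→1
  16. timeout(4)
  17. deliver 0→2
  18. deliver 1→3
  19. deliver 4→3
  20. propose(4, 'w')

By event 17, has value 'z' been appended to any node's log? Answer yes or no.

yes

1. propose(0,'z'):  nop
2. deliver 0→3:  <3:back v0 z>
3. deliver 3→0:  nop
4. deliver 0→2:  <2:back v0 z>
5. deliver 2→0:  <0:prim v0 z>
6. timeout(2):  <2:back v1 z>
7. deliver 2→1:  <1:prim v1 ->
8. deliver 1→2:  nop
9. deliver 2→0:  <0:back v1 z>
10. deliver 0→2:  nop
11. deliver 2→4:  <4:back v1 ->
12. deliver 4→2:  nop
13. deliver 2→3:  <3:back v1 z>
14. propose(0,'w'):  nop
15. deliver 4→1:  nop
16. timeout(4):  <4:back v2 ->
17. deliver 0→2:  nop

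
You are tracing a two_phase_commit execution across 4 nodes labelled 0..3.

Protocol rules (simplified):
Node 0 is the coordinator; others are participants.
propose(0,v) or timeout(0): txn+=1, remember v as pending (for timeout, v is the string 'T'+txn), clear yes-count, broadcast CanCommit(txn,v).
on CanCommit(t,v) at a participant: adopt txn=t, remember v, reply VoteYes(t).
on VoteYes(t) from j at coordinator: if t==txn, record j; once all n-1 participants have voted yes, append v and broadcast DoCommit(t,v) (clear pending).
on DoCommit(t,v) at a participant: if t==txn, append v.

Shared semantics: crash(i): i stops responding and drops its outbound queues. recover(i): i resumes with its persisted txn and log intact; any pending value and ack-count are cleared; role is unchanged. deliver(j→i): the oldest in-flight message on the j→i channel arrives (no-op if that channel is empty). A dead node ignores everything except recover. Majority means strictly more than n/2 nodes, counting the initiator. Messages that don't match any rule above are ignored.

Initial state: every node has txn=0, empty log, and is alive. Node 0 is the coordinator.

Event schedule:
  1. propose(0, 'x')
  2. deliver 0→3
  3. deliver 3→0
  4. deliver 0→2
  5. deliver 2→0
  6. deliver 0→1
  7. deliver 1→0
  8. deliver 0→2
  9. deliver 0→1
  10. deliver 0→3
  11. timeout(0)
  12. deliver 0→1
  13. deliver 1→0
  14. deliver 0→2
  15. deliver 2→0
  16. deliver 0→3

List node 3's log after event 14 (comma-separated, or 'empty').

x

e1 propose(0,'x'): 0[coor,t=1,-]
e2 deliver 0→3: 3[part,t=1,-]
e3 deliver 3→0: ·
e4 deliver 0→2: 2[part,t=1,-]
e5 deliver 2→0: ·
e6 deliver 0→1: 1[part,t=1,-]
e7 deliver 1→0: 0[coor,t=1,x]
e8 deliver 0→2: 2[part,t=1,x]
e9 deliver 0→1: 1[part,t=1,x]
e10 deliver 0→3: 3[part,t=1,x]
e11 timeout(0): 0[coor,t=2,x]
e12 deliver 0→1: 1[part,t=2,x]
e13 deliver 1→0: ·
e14 deliver 0→2: 2[part,t=2,x]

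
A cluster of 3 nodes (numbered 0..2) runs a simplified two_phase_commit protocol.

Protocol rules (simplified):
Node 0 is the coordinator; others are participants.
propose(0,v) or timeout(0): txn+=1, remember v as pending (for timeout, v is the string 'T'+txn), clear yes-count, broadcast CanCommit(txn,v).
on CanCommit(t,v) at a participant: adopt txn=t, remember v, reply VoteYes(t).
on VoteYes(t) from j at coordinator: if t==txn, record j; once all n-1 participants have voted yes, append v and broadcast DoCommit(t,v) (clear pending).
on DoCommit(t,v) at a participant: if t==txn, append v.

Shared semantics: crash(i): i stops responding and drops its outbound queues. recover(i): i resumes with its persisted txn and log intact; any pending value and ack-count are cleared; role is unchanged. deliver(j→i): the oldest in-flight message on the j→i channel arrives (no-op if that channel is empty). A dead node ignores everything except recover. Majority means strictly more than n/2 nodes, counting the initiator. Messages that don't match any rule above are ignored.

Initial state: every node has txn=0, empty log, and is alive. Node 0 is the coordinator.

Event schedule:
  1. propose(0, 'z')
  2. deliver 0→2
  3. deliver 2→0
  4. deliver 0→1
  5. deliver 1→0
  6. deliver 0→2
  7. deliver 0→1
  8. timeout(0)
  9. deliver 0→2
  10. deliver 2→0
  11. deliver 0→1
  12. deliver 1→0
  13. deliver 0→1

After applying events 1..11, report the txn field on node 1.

e1 propose(0,'z'): 0[coor,t=1,-]
e2 deliver 0→2: 2[part,t=1,-]
e3 deliver 2→0: ·
e4 deliver 0→1: 1[part,t=1,-]
e5 deliver 1→0: 0[coor,t=1,z]
e6 deliver 0→2: 2[part,t=1,z]
e7 deliver 0→1: 1[part,t=1,z]
e8 timeout(0): 0[coor,t=2,z]
e9 deliver 0→2: 2[part,t=2,z]
e10 deliver 2→0: ·
e11 deliver 0→1: 1[part,t=2,z]

2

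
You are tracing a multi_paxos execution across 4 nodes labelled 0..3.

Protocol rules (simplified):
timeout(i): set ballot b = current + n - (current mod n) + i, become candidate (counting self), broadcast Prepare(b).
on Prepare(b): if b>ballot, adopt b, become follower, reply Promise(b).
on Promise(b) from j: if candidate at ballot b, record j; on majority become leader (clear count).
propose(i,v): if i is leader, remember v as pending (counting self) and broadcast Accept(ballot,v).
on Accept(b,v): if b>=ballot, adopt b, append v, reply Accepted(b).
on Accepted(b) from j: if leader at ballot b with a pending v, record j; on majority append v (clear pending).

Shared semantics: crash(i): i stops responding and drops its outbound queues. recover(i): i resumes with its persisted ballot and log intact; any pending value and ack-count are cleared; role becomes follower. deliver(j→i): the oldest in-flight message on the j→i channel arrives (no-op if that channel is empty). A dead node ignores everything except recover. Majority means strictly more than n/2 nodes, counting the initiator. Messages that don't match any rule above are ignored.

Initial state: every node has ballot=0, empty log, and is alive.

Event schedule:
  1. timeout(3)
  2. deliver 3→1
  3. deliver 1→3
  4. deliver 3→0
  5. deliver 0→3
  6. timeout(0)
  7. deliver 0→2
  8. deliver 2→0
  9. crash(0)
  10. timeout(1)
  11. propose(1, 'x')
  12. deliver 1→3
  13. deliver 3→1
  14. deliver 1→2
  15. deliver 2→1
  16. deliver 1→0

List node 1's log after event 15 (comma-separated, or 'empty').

empty

1. timeout(3):  <3:cand b7 ->
2. deliver 3→1:  <1:foll b7 ->
3. deliver 1→3:  nop
4. deliver 3→0:  <0:foll b7 ->
5. deliver 0→3:  <3:lead b7 ->
6. timeout(0):  <0:cand b8 ->
7. deliver 0→2:  <2:foll b8 ->
8. deliver 2→0:  nop
9. crash(0):  <0:✗cand b8 ->
10. timeout(1):  <1:cand b9 ->
11. propose(1,'x'):  nop
12. deliver 1→3:  <3:foll b9 ->
13. deliver 3→1:  nop
14. deliver 1→2:  <2:foll b9 ->
15. deliver 2→1:  <1:lead b9 ->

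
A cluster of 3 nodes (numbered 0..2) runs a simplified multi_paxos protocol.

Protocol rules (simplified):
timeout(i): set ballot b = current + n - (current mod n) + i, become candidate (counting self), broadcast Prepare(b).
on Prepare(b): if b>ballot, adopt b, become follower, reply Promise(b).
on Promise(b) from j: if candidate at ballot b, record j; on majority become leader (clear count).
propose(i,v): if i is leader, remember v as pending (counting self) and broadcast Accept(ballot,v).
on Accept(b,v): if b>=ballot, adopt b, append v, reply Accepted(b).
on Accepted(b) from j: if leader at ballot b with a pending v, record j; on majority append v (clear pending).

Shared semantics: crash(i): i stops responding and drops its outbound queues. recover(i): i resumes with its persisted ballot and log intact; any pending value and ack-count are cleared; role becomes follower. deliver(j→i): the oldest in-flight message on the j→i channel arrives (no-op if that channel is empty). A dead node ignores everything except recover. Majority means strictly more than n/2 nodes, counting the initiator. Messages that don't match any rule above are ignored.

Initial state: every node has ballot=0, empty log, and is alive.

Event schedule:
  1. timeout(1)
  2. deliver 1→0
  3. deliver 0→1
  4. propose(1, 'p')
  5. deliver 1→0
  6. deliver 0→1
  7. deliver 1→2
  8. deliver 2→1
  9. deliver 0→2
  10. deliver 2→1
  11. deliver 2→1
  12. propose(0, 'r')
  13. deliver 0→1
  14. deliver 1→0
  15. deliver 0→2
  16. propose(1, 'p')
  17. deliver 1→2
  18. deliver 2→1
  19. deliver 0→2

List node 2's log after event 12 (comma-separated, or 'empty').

empty

after 1 — timeout(1): n1:cand/b4/[-]
after 2 — deliver 1→0: n0:foll/b4/[-]
after 3 — deliver 0→1: n1:lead/b4/[-]
after 4 — propose(1,'p'): ·
after 5 — deliver 1→0: n0:foll/b4/[p]
after 6 — deliver 0→1: n1:lead/b4/[p]
after 7 — deliver 1→2: n2:foll/b4/[-]
after 8 — deliver 2→1: ·
after 9 — deliver 0→2: ·
after 10 — deliver 2→1: ·
after 11 — deliver 2→1: ·
after 12 — propose(0,'r'): ·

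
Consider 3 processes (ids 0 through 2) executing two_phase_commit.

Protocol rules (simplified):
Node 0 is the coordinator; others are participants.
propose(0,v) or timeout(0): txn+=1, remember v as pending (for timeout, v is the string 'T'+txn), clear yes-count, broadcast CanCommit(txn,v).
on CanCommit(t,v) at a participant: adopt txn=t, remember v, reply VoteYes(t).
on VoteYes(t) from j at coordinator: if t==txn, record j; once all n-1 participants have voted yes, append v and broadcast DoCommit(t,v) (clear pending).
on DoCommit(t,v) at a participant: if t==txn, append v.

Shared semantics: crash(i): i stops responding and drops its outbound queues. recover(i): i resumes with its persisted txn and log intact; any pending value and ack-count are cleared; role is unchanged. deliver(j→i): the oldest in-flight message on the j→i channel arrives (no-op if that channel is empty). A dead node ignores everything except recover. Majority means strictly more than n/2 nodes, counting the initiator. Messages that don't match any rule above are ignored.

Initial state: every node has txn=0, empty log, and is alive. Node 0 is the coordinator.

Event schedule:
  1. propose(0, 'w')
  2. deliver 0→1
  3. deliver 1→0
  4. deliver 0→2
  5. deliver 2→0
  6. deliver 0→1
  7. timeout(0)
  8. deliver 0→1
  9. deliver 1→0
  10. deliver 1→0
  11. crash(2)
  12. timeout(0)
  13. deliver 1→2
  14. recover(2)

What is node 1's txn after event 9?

step 1 propose(0,'w'): 0={coor,t=1,log=-}
step 2 deliver 0→1: 1={part,t=1,log=-}
step 3 deliver 1→0: —
step 4 deliver 0→2: 2={part,t=1,log=-}
step 5 deliver 2→0: 0={coor,t=1,log=w}
step 6 deliver 0→1: 1={part,t=1,log=w}
step 7 timeout(0): 0={coor,t=2,log=w}
step 8 deliver 0→1: 1={part,t=2,log=w}
step 9 deliver 1→0: —

2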